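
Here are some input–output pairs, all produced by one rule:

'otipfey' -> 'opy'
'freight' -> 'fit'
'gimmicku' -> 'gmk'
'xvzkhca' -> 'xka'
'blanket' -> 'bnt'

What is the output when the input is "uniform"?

The transformation: keep one character in every 3, starting at position 1 (positions 1st, 4th, 7th, ...).
For "uniform" the result is "ufm".

ufm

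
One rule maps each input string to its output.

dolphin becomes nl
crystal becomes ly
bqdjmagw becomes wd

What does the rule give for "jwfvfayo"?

What's happening: move the last 3 characters to the front (rotate right by 3), then keep one character in every 3, starting at position 3 (positions 3rd, 6th, 9th, ...).
For "jwfvfayo" the result is "of".

of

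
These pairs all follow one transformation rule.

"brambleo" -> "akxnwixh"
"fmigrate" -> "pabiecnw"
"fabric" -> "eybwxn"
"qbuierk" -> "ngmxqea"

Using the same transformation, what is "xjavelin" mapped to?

Rule — shift every letter 4 places backward in the alphabet (wrapping around), then move the last 2 characters to the front (rotate right by 2).
"xjavelin" → "tfwrahej" → "ejtfwrah".
(Check on "fabric": → "bwxney" → "eybwxn" ✓)

ejtfwrah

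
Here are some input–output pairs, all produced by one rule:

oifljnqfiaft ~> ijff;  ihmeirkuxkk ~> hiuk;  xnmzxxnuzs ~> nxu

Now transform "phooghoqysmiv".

What's happening: keep one character in every 3, starting at position 2 (positions 2nd, 5th, 8th, ...).
Applying that to "phooghoqysmiv" gives "hgqm".

hgqm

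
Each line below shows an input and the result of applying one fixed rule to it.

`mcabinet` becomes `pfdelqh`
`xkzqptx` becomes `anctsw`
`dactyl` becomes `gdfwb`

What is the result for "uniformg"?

The pattern: shift every letter 3 places forward in the alphabet (wrapping around), then delete the last character.
"uniformg" → "xqlirupj" → "xqlirup".

xqlirup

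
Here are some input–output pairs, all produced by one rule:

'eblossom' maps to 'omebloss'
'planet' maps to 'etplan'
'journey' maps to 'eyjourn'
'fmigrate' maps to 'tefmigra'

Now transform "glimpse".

What's happening: move the last 2 characters to the front (rotate right by 2).
So "glimpse" becomes "seglimp".

seglimp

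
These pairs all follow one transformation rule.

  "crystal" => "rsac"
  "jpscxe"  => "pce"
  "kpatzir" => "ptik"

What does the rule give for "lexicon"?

The rule is to move the first character to the end, then keep every other character starting from the first (positions 1st, 3rd, 5th, ...).
Applying both steps to "lexicon": "exiconl", then "eiol".

eiol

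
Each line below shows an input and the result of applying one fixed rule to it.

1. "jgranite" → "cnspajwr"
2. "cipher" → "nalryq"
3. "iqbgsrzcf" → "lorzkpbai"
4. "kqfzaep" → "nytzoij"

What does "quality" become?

chzdjur

What's happening: move the last 2 characters to the front (rotate right by 2), then shift every letter 9 places forward in the alphabet (wrapping around).
For "quality", step one produces "tyquali"; step two turns that into "chzdjur".
(Check on "kqfzaep": → "epkqfza" → "nytzoij" ✓)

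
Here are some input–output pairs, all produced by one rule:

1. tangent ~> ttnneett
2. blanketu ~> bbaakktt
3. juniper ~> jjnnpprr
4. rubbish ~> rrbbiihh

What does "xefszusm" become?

Each output is the input with this applied: keep every other character starting from the first (positions 1st, 3rd, 5th, ...), then double every character.
For "xefszusm", step one produces "xfzs"; step two turns that into "xxffzzss".

xxffzzss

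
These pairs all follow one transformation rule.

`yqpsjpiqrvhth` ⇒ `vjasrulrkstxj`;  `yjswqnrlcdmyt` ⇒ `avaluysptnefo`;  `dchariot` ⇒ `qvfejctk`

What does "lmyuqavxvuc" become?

wenoawscxzx

What's happening: move the last 2 characters to the front (rotate right by 2), then shift every letter 2 places forward in the alphabet (wrapping around).
For "lmyuqavxvuc" the result is "wenoawscxzx".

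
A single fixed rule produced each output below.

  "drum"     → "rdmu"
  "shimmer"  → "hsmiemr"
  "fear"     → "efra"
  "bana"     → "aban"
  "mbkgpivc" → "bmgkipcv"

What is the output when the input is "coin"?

In each case the input is transformed by: swap each adjacent pair of characters (1↔2, 3↔4, ...).
"coin" → "ocni".

ocni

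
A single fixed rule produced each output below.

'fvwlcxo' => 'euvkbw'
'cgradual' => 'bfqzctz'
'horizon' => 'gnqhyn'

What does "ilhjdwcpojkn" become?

hkgicvbonij

Rule — delete the last character, then shift every letter 1 place backward in the alphabet (wrapping around).
For "ilhjdwcpojkn", step one produces "ilhjdwcpojk"; step two turns that into "hkgicvbonij".
(Check on "cgradual": → "cgradua" → "bfqzctz" ✓)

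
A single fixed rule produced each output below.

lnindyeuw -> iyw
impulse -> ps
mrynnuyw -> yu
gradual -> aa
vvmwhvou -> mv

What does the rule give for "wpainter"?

at

In each case the input is transformed by: keep one character in every 3, starting at position 3 (positions 3rd, 6th, 9th, ...).
For "wpainter" the result is "at".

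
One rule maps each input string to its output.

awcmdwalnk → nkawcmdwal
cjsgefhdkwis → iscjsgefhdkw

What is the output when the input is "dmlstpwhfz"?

fzdmlstpwh

In each case the input is transformed by: move the last 2 characters to the front (rotate right by 2).
Doing the same to "dmlstpwhfz": "fzdmlstpwh".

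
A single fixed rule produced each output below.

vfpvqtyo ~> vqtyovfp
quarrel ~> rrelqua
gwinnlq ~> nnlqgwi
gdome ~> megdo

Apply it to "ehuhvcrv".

The pattern: move the first 3 characters to the end (rotate left by 3).
So "ehuhvcrv" becomes "hvcrvehu".

hvcrvehu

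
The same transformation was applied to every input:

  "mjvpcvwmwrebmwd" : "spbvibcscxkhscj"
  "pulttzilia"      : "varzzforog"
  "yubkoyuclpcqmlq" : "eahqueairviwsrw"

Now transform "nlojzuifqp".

Each output is the input with this applied: shift every letter 6 places forward in the alphabet (wrapping around).
On "nlojzuifqp" that produces "trupfaolwv".

trupfaolwv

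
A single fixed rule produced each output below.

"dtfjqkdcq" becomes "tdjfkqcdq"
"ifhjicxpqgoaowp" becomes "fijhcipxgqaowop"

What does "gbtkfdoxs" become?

The transformation: swap each adjacent pair of characters (1↔2, 3↔4, ...).
For "gbtkfdoxs" the result is "bgktdfxos".

bgktdfxos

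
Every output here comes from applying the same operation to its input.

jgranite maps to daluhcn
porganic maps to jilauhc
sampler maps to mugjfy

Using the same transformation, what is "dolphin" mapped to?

The pattern: delete the last character, then shift every letter 6 places backward in the alphabet (wrapping around).
"dolphin" → "dolphi" → "xifjbc".

xifjbc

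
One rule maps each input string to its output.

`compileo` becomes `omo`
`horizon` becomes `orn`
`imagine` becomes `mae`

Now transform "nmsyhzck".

msk

The rule is to swap each adjacent pair of characters (1↔2, 3↔4, ...), then keep one character in every 3, starting at position 1 (positions 1st, 4th, 7th, ...).
Applying both steps to "nmsyhzck": "mnyszhkc", then "msk".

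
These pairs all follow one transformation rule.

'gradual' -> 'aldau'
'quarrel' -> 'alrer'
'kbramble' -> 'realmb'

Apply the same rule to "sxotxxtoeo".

The rule is to delete the first 2 characters, then take characters alternately from the front and the back (1st, last, 2nd, 2nd-last, ...).
For "sxotxxtoeo", step one produces "otxxtoeo"; step two turns that into "ootexoxt".
(Check on "kbramble": → "ramble" → "realmb" ✓)

ootexoxt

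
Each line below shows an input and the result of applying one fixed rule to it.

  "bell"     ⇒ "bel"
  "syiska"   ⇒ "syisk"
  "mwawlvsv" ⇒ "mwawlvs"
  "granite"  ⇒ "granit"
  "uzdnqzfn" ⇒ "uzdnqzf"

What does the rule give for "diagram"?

The pattern: delete the last character.
On "diagram" that produces "diagra".

diagra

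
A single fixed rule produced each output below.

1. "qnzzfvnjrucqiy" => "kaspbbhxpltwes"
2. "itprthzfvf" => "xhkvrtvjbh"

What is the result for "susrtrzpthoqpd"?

rfuwutvtbrvjqs

The pattern: move the last 2 characters to the front (rotate right by 2), then shift every letter 2 places forward in the alphabet (wrapping around).
So "susrtrzpthoqpd" becomes "rfuwutvtbrvjqs".
(Check on "qnzzfvnjrucqiy": → "iyqnzzfvnjrucq" → "kaspbbhxpltwes" ✓)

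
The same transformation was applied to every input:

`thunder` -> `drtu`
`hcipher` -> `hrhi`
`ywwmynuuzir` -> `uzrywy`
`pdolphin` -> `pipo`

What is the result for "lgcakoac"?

kalc

The pattern: keep every other character starting from the first (positions 1st, 3rd, 5th, ...), then swap the front and back halves of the string.
Working it through for "lgcakoac": intermediate "lcka", final "kalc".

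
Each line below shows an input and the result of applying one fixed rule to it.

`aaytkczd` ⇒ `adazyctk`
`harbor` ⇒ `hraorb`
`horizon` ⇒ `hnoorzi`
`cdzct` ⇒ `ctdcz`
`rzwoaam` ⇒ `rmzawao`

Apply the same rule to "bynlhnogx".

The rule is to take characters alternately from the front and the back (1st, last, 2nd, 2nd-last, ...).
"bynlhnogx" → "bxygnolnh".

bxygnolnh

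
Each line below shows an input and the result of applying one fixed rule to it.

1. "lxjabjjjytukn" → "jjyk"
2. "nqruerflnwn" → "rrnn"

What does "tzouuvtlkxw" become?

The transformation: move the first character to the end, then keep one character in every 3, starting at position 2 (positions 2nd, 5th, 8th, ...).
Starting from "tzouuvtlkxw": after the first operation, "zouuvtlkxwt"; after the second, "ovkt".

ovkt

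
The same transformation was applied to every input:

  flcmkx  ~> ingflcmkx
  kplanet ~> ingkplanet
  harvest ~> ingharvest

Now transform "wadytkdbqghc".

What's happening: prepend "ing".
Doing the same to "wadytkdbqghc": "ingwadytkdbqghc".

ingwadytkdbqghc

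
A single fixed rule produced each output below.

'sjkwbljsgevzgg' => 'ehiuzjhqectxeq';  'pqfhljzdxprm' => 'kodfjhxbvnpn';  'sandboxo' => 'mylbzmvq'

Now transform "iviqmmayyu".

Each output is the input with this applied: shift every letter 2 places backward in the alphabet (wrapping around), then swap the first and last characters.
Applying both steps to "iviqmmayyu": "gtgokkywws", then "stgokkywwg".

stgokkywwg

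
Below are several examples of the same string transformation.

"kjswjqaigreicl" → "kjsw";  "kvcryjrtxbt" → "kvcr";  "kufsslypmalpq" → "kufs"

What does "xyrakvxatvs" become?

Rule — keep only the first 4 characters.
Applying that to "xyrakvxatvs" gives "xyra".

xyra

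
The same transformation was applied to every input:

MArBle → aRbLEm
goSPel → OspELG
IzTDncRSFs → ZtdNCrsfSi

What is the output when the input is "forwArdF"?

The transformation: flip the case of every letter, then move the first character to the end.
For "forwArdF", step one produces "FORWaRDf"; step two turns that into "ORWaRDfF".

ORWaRDfF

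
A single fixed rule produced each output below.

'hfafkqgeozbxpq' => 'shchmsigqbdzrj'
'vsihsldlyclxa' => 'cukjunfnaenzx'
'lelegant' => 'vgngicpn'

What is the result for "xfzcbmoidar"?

thbedoqkfcz

The rule is to shift every letter 2 places forward in the alphabet (wrapping around), then swap the first and last characters.
"xfzcbmoidar" → "zhbedoqkfct" → "thbedoqkfcz".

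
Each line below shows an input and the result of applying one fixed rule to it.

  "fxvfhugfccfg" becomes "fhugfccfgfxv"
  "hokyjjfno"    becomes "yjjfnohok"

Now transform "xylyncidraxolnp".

yncidraxolnpxyl

The transformation: move the first 3 characters to the end (rotate left by 3).
On "xylyncidraxolnp" that produces "yncidraxolnpxyl".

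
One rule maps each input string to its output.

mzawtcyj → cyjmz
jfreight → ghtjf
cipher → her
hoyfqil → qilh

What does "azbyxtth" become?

Looking at the pairs, the operation is to move the last 3 characters to the front (rotate right by 3), then delete the last 3 characters.
For "azbyxtth", step one produces "tthazbyx"; step two turns that into "tthaz".

tthaz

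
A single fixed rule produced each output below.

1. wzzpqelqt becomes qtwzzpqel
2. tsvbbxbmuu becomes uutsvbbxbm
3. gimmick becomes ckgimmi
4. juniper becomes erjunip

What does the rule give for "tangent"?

The transformation: move the last 2 characters to the front (rotate right by 2).
On "tangent" that produces "nttange".

nttange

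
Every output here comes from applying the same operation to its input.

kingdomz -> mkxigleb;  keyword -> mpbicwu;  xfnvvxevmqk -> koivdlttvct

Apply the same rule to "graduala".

yjyepybs

The rule is to shift every letter 2 places backward in the alphabet (wrapping around), then move the last 3 characters to the front (rotate right by 3).
Working it through for "graduala": intermediate "epybsyjy", final "yjyepybs".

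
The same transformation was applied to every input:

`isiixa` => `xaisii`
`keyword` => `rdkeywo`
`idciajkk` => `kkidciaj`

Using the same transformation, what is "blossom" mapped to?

In each case the input is transformed by: move the last 2 characters to the front (rotate right by 2).
"blossom" → "ombloss".

ombloss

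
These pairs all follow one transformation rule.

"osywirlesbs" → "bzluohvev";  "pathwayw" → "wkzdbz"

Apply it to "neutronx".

xwurqa

Looking at the pairs, the operation is to shift every letter 3 places forward in the alphabet (wrapping around), then delete the first 2 characters.
Working it through for "neutronx": intermediate "qhxwurqa", final "xwurqa".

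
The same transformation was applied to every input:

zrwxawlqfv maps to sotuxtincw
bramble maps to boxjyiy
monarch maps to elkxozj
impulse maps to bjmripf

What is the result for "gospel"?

The rule is to shift every letter 3 places backward in the alphabet (wrapping around), then swap the first and last characters.
Starting from "gospel": after the first operation, "dlpmbi"; after the second, "ilpmbd".

ilpmbd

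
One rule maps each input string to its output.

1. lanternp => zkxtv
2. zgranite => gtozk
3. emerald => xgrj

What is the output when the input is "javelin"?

krot

The pattern: shift every letter 6 places forward in the alphabet (wrapping around), then delete the first 3 characters.
Starting from "javelin": after the first operation, "pgbkrot"; after the second, "krot".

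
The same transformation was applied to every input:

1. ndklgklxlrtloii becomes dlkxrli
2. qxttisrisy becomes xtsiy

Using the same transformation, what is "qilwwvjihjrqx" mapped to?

Rule — keep every other character starting from the second (positions 2nd, 4th, 6th, ...).
For "qilwwvjihjrqx" the result is "iwvijq".

iwvijq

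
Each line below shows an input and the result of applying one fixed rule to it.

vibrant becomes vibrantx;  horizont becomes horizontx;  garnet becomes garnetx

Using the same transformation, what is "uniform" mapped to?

The rule is to append "x".
Applying that to "uniform" gives "uniformx".

uniformx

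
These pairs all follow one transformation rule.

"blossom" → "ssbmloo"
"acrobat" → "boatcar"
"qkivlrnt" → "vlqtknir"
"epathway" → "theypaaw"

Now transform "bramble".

In each case the input is transformed by: take characters alternately from the front and the back (1st, last, 2nd, 2nd-last, ...), then move the last 2 characters to the front (rotate right by 2).
For "bramble" the result is "bmberla".
(Check on "blossom": → "bmlooss" → "ssbmloo" ✓)

bmberla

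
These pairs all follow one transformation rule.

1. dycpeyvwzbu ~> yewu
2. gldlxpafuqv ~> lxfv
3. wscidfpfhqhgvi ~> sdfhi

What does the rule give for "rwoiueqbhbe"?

Rule — keep one character in every 3, starting at position 2 (positions 2nd, 5th, 8th, ...).
On "rwoiueqbhbe" that produces "wube".

wube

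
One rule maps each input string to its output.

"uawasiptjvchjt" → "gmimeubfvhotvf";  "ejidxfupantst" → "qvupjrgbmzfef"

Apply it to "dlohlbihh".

The transformation: shift every letter 12 places forward in the alphabet (wrapping around).
On "dlohlbihh" that produces "pxatxnutt".

pxatxnutt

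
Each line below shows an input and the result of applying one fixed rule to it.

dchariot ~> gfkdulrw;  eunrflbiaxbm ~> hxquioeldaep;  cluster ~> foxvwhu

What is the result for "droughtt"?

The pattern: shift every letter 3 places forward in the alphabet (wrapping around).
So "droughtt" becomes "gurxjkww".

gurxjkww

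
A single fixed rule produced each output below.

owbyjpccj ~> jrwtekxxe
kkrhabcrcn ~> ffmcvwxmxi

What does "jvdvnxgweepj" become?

eqyqisbrzzke

Each output is the input with this applied: shift every letter 5 places backward in the alphabet (wrapping around).
Doing the same to "jvdvnxgweepj": "eqyqisbrzzke".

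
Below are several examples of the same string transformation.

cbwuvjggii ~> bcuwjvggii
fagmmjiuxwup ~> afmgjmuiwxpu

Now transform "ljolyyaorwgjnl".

In each case the input is transformed by: swap each adjacent pair of characters (1↔2, 3↔4, ...).
Doing the same to "ljolyyaorwgjnl": "jlloyyoawrjgln".

jlloyyoawrjgln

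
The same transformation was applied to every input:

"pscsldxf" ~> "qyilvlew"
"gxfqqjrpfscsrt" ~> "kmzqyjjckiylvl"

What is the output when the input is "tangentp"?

mimtgzxg

Rule — shift every letter 7 places backward in the alphabet (wrapping around), then move the last 2 characters to the front (rotate right by 2).
Starting from "tangentp": after the first operation, "mtgzxgmi"; after the second, "mimtgzxg".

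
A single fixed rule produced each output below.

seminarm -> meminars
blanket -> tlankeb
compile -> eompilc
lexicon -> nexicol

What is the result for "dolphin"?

In each case the input is transformed by: swap the first and last characters.
Doing the same to "dolphin": "nolphid".

nolphid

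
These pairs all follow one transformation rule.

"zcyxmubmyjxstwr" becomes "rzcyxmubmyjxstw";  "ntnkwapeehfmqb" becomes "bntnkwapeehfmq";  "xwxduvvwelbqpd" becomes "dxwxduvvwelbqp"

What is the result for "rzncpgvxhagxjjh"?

hrzncpgvxhagxjj

Rule — move the last character to the front.
On "rzncpgvxhagxjjh" that produces "hrzncpgvxhagxjj".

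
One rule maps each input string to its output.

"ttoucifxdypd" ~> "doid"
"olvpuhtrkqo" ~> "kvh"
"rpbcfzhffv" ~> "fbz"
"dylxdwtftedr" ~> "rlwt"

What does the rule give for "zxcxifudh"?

hcf

In each case the input is transformed by: keep one character in every 3, starting at position 3 (positions 3rd, 6th, 9th, ...), then move the last character to the front.
For "zxcxifudh", step one produces "cfh"; step two turns that into "hcf".
(Check on "ttoucifxdypd": → "oidd" → "doid" ✓)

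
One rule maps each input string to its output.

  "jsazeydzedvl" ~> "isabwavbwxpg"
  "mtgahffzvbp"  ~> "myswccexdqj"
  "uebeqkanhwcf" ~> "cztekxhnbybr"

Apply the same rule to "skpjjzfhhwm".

jteecwggmhp

The transformation: reverse the string, then shift every letter 3 places backward in the alphabet (wrapping around).
On "skpjjzfhhwm": the first step gives "mwhhfzjjpks", and the second then gives "jteecwggmhp".
(Check on "jsazeydzedvl": → "lvdezdyezasj" → "isabwavbwxpg" ✓)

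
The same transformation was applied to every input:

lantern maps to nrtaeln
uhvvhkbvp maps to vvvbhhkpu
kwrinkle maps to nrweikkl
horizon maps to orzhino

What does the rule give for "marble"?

lmrabe

Rule — sort the characters into alphabetical order, then move the last 3 characters to the front (rotate right by 3).
Doing the same to "marble": "lmrabe".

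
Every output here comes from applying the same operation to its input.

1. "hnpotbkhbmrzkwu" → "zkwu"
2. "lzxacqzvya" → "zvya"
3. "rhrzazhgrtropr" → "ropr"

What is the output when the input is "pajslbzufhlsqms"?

sqms

Looking at the pairs, the operation is to keep only the last 4 characters.
For "pajslbzufhlsqms" the result is "sqms".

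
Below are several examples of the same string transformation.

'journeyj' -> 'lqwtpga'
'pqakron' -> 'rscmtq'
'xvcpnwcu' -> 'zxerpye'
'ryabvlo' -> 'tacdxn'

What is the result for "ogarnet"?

qictpg

Looking at the pairs, the operation is to delete the last character, then shift every letter 2 places forward in the alphabet (wrapping around).
For "ogarnet", step one produces "ogarne"; step two turns that into "qictpg".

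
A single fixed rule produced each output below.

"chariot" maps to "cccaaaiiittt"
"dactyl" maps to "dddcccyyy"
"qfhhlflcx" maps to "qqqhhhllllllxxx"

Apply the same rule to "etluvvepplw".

eeelllvvveeepppwww

Rule — keep every other character starting from the first (positions 1st, 3rd, 5th, ...), then repeat every character 3 times.
Applying both steps to "etluvvepplw": "elvepw", then "eeelllvvveeepppwww".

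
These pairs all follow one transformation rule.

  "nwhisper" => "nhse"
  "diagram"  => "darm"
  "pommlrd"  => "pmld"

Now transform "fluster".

futr

Rule — keep every other character starting from the first (positions 1st, 3rd, 5th, ...).
Doing the same to "fluster": "futr".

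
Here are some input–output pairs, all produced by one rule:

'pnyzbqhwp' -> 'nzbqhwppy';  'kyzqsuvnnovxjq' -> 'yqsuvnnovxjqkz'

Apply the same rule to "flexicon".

lxiconfe

The rule is to move the first 2 characters to the end (rotate left by 2), then swap the first and last characters.
On "flexicon": the first step gives "exiconfl", and the second then gives "lxiconfe".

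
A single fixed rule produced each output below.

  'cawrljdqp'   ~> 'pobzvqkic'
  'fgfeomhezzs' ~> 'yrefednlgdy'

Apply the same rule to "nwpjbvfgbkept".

Each output is the input with this applied: shift every letter 1 place backward in the alphabet (wrapping around), then move the last 2 characters to the front (rotate right by 2).
"nwpjbvfgbkept" → "mvoiauefajdos" → "osmvoiauefajd".
(Check on "cawrljdqp": → "bzvqkicpo" → "pobzvqkic" ✓)

osmvoiauefajd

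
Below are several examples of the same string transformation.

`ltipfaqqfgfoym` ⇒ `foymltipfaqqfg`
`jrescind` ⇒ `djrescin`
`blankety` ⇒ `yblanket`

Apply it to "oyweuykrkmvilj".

What's happening: swap the front and back halves of the string, then move the first 3 characters to the end (rotate left by 3).
On "oyweuykrkmvilj": the first step gives "rkmviljoyweuyk", and the second then gives "viljoyweuykrkm".

viljoyweuykrkm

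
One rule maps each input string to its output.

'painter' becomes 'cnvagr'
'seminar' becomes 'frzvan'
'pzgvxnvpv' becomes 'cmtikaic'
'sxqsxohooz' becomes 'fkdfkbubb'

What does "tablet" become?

gnoyr

The pattern: shift every letter 13 places forward in the alphabet (wrapping around) — i.e. ROT13, then delete the last character.
Working it through for "tablet": intermediate "gnoyrg", final "gnoyr".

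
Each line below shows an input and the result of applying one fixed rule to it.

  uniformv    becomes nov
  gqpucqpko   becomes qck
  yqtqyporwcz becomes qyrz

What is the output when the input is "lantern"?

ae

In each case the input is transformed by: keep one character in every 3, starting at position 2 (positions 2nd, 5th, 8th, ...).
Applying that to "lantern" gives "ae".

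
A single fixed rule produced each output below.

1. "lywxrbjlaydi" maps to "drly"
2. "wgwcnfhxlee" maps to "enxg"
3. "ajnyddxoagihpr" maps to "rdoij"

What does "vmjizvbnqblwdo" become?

The pattern: keep one character in every 3, starting at position 2 (positions 2nd, 5th, 8th, ...), then swap the first and last characters.
On "vmjizvbnqblwdo": the first step gives "mznlo", and the second then gives "oznlm".

oznlm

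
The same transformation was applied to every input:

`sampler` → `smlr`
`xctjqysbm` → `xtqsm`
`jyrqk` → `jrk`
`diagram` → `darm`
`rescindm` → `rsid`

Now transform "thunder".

tudr

The pattern: keep every other character starting from the first (positions 1st, 3rd, 5th, ...).
On "thunder" that produces "tudr".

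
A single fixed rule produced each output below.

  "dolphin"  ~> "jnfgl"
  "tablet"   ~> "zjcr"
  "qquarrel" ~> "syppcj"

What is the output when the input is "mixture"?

vrspc

Rule — delete the first 2 characters, then shift every letter 2 places backward in the alphabet (wrapping around).
Applying both steps to "mixture": "xture", then "vrspc".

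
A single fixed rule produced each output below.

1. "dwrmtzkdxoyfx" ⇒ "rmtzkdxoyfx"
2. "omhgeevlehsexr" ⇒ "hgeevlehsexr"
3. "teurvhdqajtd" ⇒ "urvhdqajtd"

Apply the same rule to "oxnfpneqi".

The pattern: delete the first 2 characters.
For "oxnfpneqi" the result is "nfpneqi".

nfpneqi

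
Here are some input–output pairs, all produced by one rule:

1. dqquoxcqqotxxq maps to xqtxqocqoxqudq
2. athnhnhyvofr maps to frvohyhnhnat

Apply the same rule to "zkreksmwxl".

The transformation: reverse the string, then swap each adjacent pair of characters (1↔2, 3↔4, ...).
"zkreksmwxl" → "lxwmskerkz" → "xlmwksrezk".

xlmwksrezk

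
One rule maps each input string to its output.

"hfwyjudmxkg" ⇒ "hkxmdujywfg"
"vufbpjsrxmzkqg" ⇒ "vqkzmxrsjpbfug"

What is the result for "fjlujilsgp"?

The rule is to reverse the string, then swap the first and last characters.
Applying both steps to "fjlujilsgp": "pgslijuljf", then "fgslijuljp".

fgslijuljp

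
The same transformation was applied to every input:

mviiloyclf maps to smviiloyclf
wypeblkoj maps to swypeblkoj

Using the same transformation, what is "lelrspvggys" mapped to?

The transformation: prepend "s".
Doing the same to "lelrspvggys": "slelrspvggys".

slelrspvggys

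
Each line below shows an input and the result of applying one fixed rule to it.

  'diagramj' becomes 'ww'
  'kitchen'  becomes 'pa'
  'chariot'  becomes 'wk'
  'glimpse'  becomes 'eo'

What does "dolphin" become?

he

The transformation: keep one character in every 3, starting at position 3 (positions 3rd, 6th, 9th, ...), then shift every letter 4 places backward in the alphabet (wrapping around).
On "dolphin": the first step gives "li", and the second then gives "he".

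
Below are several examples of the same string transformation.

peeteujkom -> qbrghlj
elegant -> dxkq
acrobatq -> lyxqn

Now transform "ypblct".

The pattern: delete the first 3 characters, then shift every letter 3 places backward in the alphabet (wrapping around).
Starting from "ypblct": after the first operation, "lct"; after the second, "izq".

izq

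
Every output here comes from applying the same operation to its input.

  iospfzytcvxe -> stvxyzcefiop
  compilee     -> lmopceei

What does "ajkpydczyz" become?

pyyzzacdjk

The rule is to sort the characters into alphabetical order, then swap the front and back halves of the string.
Applying both steps to "ajkpydczyz": "acdjkpyyzz", then "pyyzzacdjk".
(Check on "iospfzytcvxe": → "cefiopstvxyz" → "stvxyzcefiop" ✓)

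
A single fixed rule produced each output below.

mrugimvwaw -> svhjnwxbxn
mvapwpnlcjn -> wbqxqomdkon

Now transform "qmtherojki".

nuifspkljr

The rule is to move the first character to the end, then shift every letter 1 place forward in the alphabet (wrapping around).
Working it through for "qmtherojki": intermediate "mtherojkiq", final "nuifspkljr".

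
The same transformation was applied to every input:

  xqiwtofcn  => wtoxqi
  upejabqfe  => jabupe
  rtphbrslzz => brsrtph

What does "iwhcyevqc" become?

cyeiwh

Looking at the pairs, the operation is to delete the last 3 characters, then move the last 3 characters to the front (rotate right by 3).
Working it through for "iwhcyevqc": intermediate "iwhcye", final "cyeiwh".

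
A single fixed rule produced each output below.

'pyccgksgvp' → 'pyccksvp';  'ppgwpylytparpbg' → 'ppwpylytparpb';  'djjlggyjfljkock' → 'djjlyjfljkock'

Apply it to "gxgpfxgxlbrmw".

xpfxxlbrmw

The pattern: remove every "g".
Applying that to "gxgpfxgxlbrmw" gives "xpfxxlbrmw".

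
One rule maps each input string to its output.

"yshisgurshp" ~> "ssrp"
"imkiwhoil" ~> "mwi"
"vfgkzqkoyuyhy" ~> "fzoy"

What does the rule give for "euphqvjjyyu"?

uqju

The pattern: keep one character in every 3, starting at position 2 (positions 2nd, 5th, 8th, ...).
"euphqvjjyyu" → "uqju".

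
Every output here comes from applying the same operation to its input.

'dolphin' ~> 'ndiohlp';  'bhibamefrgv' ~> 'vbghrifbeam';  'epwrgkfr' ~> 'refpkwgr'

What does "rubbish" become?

hrsuibb

Each output is the input with this applied: reverse the string, then take characters alternately from the front and the back (1st, last, 2nd, 2nd-last, ...).
For "rubbish", step one produces "hsibbur"; step two turns that into "hrsuibb".
(Check on "epwrgkfr": → "rfkgrwpe" → "refpkwgr" ✓)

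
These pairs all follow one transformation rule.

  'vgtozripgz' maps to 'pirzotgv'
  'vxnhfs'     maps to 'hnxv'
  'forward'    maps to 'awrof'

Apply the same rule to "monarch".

ranom

The rule is to reverse the string, then delete the first 2 characters.
On "monarch": the first step gives "hcranom", and the second then gives "ranom".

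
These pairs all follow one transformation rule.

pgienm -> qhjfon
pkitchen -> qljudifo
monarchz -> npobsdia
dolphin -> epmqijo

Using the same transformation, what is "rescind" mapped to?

sftdjoe

Each output is the input with this applied: shift every letter 1 place forward in the alphabet (wrapping around).
Doing the same to "rescind": "sftdjoe".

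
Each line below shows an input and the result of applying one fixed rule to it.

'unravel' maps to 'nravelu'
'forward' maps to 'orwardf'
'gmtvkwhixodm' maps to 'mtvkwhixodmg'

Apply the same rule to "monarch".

Each output is the input with this applied: move the first character to the end.
So "monarch" becomes "onarchm".

onarchm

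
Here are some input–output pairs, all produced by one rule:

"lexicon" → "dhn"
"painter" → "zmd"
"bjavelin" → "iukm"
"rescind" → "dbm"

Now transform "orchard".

In each case the input is transformed by: keep every other character starting from the second (positions 2nd, 4th, 6th, ...), then shift every letter 1 place backward in the alphabet (wrapping around).
Starting from "orchard": after the first operation, "rhr"; after the second, "qgq".

qgq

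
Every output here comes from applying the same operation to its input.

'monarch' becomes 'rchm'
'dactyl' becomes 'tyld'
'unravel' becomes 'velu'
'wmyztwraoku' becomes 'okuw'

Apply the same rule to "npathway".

The rule is to move the last 3 characters to the front (rotate right by 3), then keep only the first 4 characters.
Starting from "npathway": after the first operation, "waynpath"; after the second, "wayn".

wayn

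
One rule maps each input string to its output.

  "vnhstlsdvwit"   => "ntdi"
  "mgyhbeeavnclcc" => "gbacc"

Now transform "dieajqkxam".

The transformation: keep one character in every 3, starting at position 2 (positions 2nd, 5th, 8th, ...).
For "dieajqkxam" the result is "ijx".

ijx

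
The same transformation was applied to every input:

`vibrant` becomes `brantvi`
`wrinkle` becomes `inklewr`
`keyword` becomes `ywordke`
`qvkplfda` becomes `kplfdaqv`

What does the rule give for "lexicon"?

Looking at the pairs, the operation is to move the first 2 characters to the end (rotate left by 2).
Doing the same to "lexicon": "xiconle".

xiconle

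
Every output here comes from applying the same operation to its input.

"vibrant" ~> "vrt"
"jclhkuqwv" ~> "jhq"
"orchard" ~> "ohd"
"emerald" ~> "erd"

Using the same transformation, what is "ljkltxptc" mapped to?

What's happening: keep one character in every 3, starting at position 1 (positions 1st, 4th, 7th, ...).
"ljkltxptc" → "llp".

llp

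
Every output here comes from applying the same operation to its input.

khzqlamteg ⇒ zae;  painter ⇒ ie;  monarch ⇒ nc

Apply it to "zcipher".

In each case the input is transformed by: keep one character in every 3, starting at position 3 (positions 3rd, 6th, 9th, ...).
Applying that to "zcipher" gives "ie".

ie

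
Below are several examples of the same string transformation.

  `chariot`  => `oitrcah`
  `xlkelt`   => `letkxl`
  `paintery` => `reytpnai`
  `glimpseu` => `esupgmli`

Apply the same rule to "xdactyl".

The pattern: move the last 2 characters to the front (rotate right by 2), then take characters alternately from the front and the back (1st, last, 2nd, 2nd-last, ...).
Doing the same to "xdactyl": "ytlcxad".

ytlcxad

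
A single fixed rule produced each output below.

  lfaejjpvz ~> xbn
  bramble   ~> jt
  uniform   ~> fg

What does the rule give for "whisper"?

zh

In each case the input is transformed by: keep one character in every 3, starting at position 2 (positions 2nd, 5th, 8th, ...), then shift every letter 8 places backward in the alphabet (wrapping around).
On "whisper": the first step gives "hp", and the second then gives "zh".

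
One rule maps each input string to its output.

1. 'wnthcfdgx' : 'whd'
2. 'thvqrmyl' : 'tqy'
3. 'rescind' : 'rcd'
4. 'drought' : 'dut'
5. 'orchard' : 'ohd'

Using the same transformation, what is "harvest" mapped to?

Each output is the input with this applied: keep one character in every 3, starting at position 1 (positions 1st, 4th, 7th, ...).
So "harvest" becomes "hvt".

hvt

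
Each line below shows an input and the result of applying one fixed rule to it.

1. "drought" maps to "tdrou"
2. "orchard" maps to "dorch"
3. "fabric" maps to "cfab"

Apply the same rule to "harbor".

Looking at the pairs, the operation is to move the last 3 characters to the front (rotate right by 3), then delete the first 2 characters.
"harbor" → "rhar".

rhar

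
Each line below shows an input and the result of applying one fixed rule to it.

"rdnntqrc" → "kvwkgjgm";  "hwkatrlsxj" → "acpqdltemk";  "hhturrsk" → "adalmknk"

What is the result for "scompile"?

What's happening: take characters alternately from the front and the back (1st, last, 2nd, 2nd-last, ...), then shift every letter 7 places backward in the alphabet (wrapping around).
On "scompile": the first step gives "secloimp", and the second then gives "lxvehbfi".

lxvehbfi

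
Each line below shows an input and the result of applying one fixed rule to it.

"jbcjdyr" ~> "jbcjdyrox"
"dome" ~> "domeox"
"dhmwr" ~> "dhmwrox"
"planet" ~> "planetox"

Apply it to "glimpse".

glimpseox

Each output is the input with this applied: append "ox".
"glimpse" → "glimpseox".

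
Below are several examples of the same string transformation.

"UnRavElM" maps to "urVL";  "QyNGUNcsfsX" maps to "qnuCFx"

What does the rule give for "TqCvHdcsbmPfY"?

tchCBpy

Looking at the pairs, the operation is to flip the case of every letter, then keep every other character starting from the first (positions 1st, 3rd, 5th, ...).
On "TqCvHdcsbmPfY": the first step gives "tQcVhDCSBMpFy", and the second then gives "tchCBpy".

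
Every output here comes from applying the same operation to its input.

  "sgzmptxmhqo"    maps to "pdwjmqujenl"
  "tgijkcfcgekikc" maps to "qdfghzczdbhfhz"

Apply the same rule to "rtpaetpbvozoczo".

Each output is the input with this applied: shift every letter 3 places backward in the alphabet (wrapping around).
"rtpaetpbvozoczo" → "oqmxbqmyslwlzwl".

oqmxbqmyslwlzwl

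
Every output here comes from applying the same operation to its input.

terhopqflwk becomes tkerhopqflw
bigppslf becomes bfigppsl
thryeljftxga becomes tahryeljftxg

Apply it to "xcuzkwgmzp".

xpcuzkwgmz

Looking at the pairs, the operation is to swap the first and last characters, then move the last character to the front.
On "xcuzkwgmzp" that produces "xpcuzkwgmz".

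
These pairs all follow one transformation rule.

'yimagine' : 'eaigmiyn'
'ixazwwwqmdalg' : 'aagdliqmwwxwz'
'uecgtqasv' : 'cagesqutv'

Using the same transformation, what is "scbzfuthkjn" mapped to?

The rule is to sort the characters into alphabetical order, then swap each adjacent pair of characters (1↔2, 3↔4, ...).
Working it through for "scbzfuthkjn": intermediate "bcfhjknstuz", final "cbhfkjsnutz".

cbhfkjsnutz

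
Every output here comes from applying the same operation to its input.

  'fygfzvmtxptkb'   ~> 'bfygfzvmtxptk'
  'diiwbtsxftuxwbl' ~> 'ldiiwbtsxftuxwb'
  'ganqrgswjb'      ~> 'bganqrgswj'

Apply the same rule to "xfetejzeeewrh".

hxfetejzeeewr

What's happening: move the last character to the front.
So "xfetejzeeewrh" becomes "hxfetejzeeewr".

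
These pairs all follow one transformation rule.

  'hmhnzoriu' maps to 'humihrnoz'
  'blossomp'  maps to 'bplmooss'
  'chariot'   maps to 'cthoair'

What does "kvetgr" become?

krvget

What's happening: take characters alternately from the front and the back (1st, last, 2nd, 2nd-last, ...).
On "kvetgr" that produces "krvget".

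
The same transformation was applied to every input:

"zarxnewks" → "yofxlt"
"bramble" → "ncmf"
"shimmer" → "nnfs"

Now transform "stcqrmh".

Each output is the input with this applied: shift every letter 1 place forward in the alphabet (wrapping around), then delete the first 3 characters.
"stcqrmh" → "tudrsni" → "rsni".
(Check on "zarxnewks": → "absyofxlt" → "yofxlt" ✓)

rsni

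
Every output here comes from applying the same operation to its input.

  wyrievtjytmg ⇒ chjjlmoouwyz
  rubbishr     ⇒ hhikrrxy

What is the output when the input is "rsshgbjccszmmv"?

Looking at the pairs, the operation is to shift every letter 10 places backward in the alphabet (wrapping around), then sort the characters into alphabetical order.
For "rsshgbjccszmmv", step one produces "hiixwrzssipccl"; step two turns that into "cchiiilprsswxz".
(Check on "wyrievtjytmg": → "mohyuljzojcw" → "chjjlmoouwyz" ✓)

cchiiilprsswxz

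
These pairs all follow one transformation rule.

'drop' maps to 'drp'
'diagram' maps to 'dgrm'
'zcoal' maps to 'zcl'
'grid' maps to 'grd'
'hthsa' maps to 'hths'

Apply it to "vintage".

The transformation: remove every vowel.
"vintage" → "vntg".

vntg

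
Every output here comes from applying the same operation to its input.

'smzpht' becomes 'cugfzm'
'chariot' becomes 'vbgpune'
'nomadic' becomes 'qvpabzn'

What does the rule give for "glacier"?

The rule is to move the last 3 characters to the front (rotate right by 3), then shift every letter 13 places forward in the alphabet (wrapping around) — i.e. ROT13.
Applying both steps to "glacier": "ierglac", then "vretynp".
(Check on "chariot": → "iotchar" → "vbgpune" ✓)

vretynp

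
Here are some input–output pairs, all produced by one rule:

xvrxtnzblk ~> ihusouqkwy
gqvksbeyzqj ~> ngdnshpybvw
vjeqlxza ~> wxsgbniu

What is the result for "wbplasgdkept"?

Rule — move the last 2 characters to the front (rotate right by 2), then shift every letter 3 places backward in the alphabet (wrapping around).
"wbplasgdkept" → "mqtymixpdahb".

mqtymixpdahb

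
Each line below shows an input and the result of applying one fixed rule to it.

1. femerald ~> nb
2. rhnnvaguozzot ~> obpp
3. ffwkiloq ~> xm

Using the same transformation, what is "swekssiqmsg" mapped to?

Rule — shift every letter 1 place forward in the alphabet (wrapping around), then keep one character in every 3, starting at position 3 (positions 3rd, 6th, 9th, ...).
"swekssiqmsg" → "txflttjrnth" → "ftn".

ftn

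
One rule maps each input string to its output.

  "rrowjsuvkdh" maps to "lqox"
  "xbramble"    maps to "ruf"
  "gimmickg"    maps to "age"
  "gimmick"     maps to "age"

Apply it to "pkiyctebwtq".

The pattern: keep one character in every 3, starting at position 1 (positions 1st, 4th, 7th, ...), then shift every letter 6 places backward in the alphabet (wrapping around).
On "pkiyctebwtq" that produces "jsyn".

jsyn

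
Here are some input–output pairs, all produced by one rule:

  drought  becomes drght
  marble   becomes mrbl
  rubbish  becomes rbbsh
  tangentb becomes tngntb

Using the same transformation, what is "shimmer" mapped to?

The transformation: remove every vowel.
On "shimmer" that produces "shmmr".

shmmr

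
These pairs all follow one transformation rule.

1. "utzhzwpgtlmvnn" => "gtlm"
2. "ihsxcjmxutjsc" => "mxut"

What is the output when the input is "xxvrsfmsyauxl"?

msya

The pattern: delete the last 3 characters, then keep only the last 4 characters.
Working it through for "xxvrsfmsyauxl": intermediate "xxvrsfmsya", final "msya".
(Check on "ihsxcjmxutjsc": → "ihsxcjmxut" → "mxut" ✓)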